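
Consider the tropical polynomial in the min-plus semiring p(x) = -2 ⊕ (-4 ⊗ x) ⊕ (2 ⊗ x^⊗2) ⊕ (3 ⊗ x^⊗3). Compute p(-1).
p(-1) = -5

A tropical monomial a ⊗ x^⊗i evaluates to a + i · x. Evaluating each term at x = -1:
  Term 0 contributes -2 + 0 · -1 = -2
  Term 1 contributes -4 + 1 · -1 = -5
  Term 2 contributes 2 + 2 · -1 = 0
  Term 3 contributes 3 + 3 · -1 = 0
p(-1) = ⊕ of these = min[-2, -5, 0, 0] = -5.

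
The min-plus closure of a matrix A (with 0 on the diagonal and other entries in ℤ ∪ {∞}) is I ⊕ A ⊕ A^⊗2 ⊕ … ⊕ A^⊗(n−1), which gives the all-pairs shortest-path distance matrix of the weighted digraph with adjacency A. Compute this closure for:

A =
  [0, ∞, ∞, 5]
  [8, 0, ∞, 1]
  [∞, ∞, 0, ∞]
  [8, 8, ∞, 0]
Closure =
  [0, 13, ∞, 5]
  [8, 0, ∞, 1]
  [∞, ∞, 0, ∞]
  [8, 8, ∞, 0]

This is the Floyd-Warshall all-pairs shortest-path computation. For each intermediate vertex k = 0, 1, …, 3, update dist[i][j] ← min(dist[i][j], dist[i][k] + dist[k][j]). The final matrix gives, for each (i, j), the minimum total weight of any directed path from i to j (possibly empty when i = j).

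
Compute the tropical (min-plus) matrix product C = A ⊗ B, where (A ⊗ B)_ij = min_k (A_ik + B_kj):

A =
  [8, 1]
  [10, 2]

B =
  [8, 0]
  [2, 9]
A ⊗ B =
  [3, 8]
  [4, 10]

Apply the min-plus product entry-by-entry:
  C[0][0] = min over k of (A[0][0] + B[0][0] = 8 + 8 = 16, A[0][1] + B[1][0] = 1 + 2 = 3) = 3 (attained at k = 1)
  C[0][1] = min over k of (A[0][0] + B[0][1] = 8 + 0 = 8, A[0][1] + B[1][1] = 1 + 9 = 10) = 8 (attained at k = 0)
  C[1][0] = min over k of (A[1][0] + B[0][0] = 10 + 8 = 18, A[1][1] + B[1][0] = 2 + 2 = 4) = 4 (attained at k = 1)
  C[1][1] = min over k of (A[1][0] + B[0][1] = 10 + 0 = 10, A[1][1] + B[1][1] = 2 + 9 = 11) = 10 (attained at k = 0)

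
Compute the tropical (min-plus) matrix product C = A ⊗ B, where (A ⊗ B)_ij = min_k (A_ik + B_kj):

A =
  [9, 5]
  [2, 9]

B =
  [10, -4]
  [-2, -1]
A ⊗ B =
  [3, 4]
  [7, -2]

Apply the min-plus product entry-by-entry:
  C[0][0] = min over k of (A[0][0] + B[0][0] = 9 + 10 = 19, A[0][1] + B[1][0] = 5 + -2 = 3) = 3 (attained at k = 1)
  C[0][1] = min over k of (A[0][0] + B[0][1] = 9 + -4 = 5, A[0][1] + B[1][1] = 5 + -1 = 4) = 4 (attained at k = 1)
  C[1][0] = min over k of (A[1][0] + B[0][0] = 2 + 10 = 12, A[1][1] + B[1][0] = 9 + -2 = 7) = 7 (attained at k = 1)
  C[1][1] = min over k of (A[1][0] + B[0][1] = 2 + -4 = -2, A[1][1] + B[1][1] = 9 + -1 = 8) = -2 (attained at k = 0)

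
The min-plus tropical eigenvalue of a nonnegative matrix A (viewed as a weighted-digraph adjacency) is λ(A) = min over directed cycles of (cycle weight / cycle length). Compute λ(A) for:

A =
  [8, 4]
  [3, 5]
λ(A) = 7/2

Enumerate directed cycles and compute their means (weight / length). Sample:
  cycle 0 → 0: weight = 8, length = 1, mean = 8/1 ≈ 8.000
  cycle 1 → 1: weight = 5, length = 1, mean = 5/1 ≈ 5.000
  cycle 0 → 1 → 0: weight = 7, length = 2, mean = 7/2 ≈ 3.500
  cycle 1 → 0 → 1: weight = 7, length = 2, mean = 7/2 ≈ 3.500
Minimum mean = 3.500, attained e.g. along the cycle 0 → 1 → 0 with weight 7 and length 2. So λ(A) = 7/2 = 7/2.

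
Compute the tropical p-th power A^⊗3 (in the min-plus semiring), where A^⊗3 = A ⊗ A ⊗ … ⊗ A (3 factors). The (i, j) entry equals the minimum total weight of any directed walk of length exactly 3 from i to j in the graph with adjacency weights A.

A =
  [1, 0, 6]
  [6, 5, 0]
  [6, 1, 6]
A^⊗3 =
  [3, 1, 1]
  [7, 6, 1]
  [7, 2, 6]

Each entry (A^⊗3)_ij equals the minimum over all length-3 walks i = v_0 → v_1 → … → v_3 = j of Σ_t A[v_t][v_{t+1}]. For example, for (i, j) = (0, 2) we minimise over 9 possible intermediate vertex sequences; the minimum is 1, attained along the walk 0 → 0 → 1 → 2.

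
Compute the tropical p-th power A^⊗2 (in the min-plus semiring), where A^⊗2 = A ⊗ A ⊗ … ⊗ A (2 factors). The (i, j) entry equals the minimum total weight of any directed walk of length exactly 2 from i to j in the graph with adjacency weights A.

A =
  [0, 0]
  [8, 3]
A^⊗2 =
  [0, 0]
  [8, 6]

Each entry (A^⊗2)_ij equals the minimum over all length-2 walks i = v_0 → v_1 → … → v_2 = j of Σ_t A[v_t][v_{t+1}]. For example, for (i, j) = (0, 1) we minimise over 2 possible intermediate vertex sequences; the minimum is 0, attained along the walk 0 → 0 → 1.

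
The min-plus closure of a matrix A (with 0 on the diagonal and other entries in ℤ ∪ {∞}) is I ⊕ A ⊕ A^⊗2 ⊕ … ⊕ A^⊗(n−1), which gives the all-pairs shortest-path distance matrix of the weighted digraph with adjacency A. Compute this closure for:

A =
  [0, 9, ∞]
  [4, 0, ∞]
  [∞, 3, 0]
Closure =
  [0, 9, ∞]
  [4, 0, ∞]
  [7, 3, 0]

This is the Floyd-Warshall all-pairs shortest-path computation. For each intermediate vertex k = 0, 1, …, 2, update dist[i][j] ← min(dist[i][j], dist[i][k] + dist[k][j]). The final matrix gives, for each (i, j), the minimum total weight of any directed path from i to j (possibly empty when i = j).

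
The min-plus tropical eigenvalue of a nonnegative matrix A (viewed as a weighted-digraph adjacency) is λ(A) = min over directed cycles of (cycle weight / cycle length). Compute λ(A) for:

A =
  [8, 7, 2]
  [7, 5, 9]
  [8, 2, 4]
λ(A) = 11/3

Enumerate directed cycles and compute their means (weight / length). Sample:
  cycle 0 → 0: weight = 8, length = 1, mean = 8/1 ≈ 8.000
  cycle 1 → 1: weight = 5, length = 1, mean = 5/1 ≈ 5.000
  cycle 2 → 2: weight = 4, length = 1, mean = 4/1 ≈ 4.000
  cycle 0 → 1 → 0: weight = 14, length = 2, mean = 14/2 ≈ 7.000
  cycle 0 → 2 → 0: weight = 10, length = 2, mean = 10/2 ≈ 5.000
  cycle 1 → 0 → 1: weight = 14, length = 2, mean = 14/2 ≈ 7.000
Minimum mean = 3.667, attained e.g. along the cycle 0 → 2 → 1 → 0 with weight 11 and length 3. So λ(A) = 11/3 = 11/3.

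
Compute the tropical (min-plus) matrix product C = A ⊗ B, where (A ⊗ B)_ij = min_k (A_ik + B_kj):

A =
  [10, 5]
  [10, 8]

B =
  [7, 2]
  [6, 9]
A ⊗ B =
  [11, 12]
  [14, 12]

Apply the min-plus product entry-by-entry:
  C[0][0] = min over k of (A[0][0] + B[0][0] = 10 + 7 = 17, A[0][1] + B[1][0] = 5 + 6 = 11) = 11 (attained at k = 1)
  C[0][1] = min over k of (A[0][0] + B[0][1] = 10 + 2 = 12, A[0][1] + B[1][1] = 5 + 9 = 14) = 12 (attained at k = 0)
  C[1][0] = min over k of (A[1][0] + B[0][0] = 10 + 7 = 17, A[1][1] + B[1][0] = 8 + 6 = 14) = 14 (attained at k = 1)
  C[1][1] = min over k of (A[1][0] + B[0][1] = 10 + 2 = 12, A[1][1] + B[1][1] = 8 + 9 = 17) = 12 (attained at k = 0)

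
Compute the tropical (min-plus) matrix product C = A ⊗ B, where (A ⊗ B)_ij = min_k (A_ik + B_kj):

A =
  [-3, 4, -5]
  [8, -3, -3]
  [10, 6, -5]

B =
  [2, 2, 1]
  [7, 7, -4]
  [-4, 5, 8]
A ⊗ B =
  [-9, -1, -2]
  [-7, 2, -7]
  [-9, 0, 2]

Apply the min-plus product entry-by-entry:
  C[0][0] = min over k of (A[0][0] + B[0][0] = -3 + 2 = -1, A[0][1] + B[1][0] = 4 + 7 = 11, A[0][2] + B[2][0] = -5 + -4 = -9) = -9 (attained at k = 2)
  C[0][1] = min over k of (A[0][0] + B[0][1] = -3 + 2 = -1, A[0][1] + B[1][1] = 4 + 7 = 11, A[0][2] + B[2][1] = -5 + 5 = 0) = -1 (attained at k = 0)
  C[0][2] = min over k of (A[0][0] + B[0][2] = -3 + 1 = -2, A[0][1] + B[1][2] = 4 + -4 = 0, A[0][2] + B[2][2] = -5 + 8 = 3) = -2 (attained at k = 0)
  C[1][0] = min over k of (A[1][0] + B[0][0] = 8 + 2 = 10, A[1][1] + B[1][0] = -3 + 7 = 4, A[1][2] + B[2][0] = -3 + -4 = -7) = -7 (attained at k = 2)
  C[1][1] = min over k of (A[1][0] + B[0][1] = 8 + 2 = 10, A[1][1] + B[1][1] = -3 + 7 = 4, A[1][2] + B[2][1] = -3 + 5 = 2) = 2 (attained at k = 2)
  C[1][2] = min over k of (A[1][0] + B[0][2] = 8 + 1 = 9, A[1][1] + B[1][2] = -3 + -4 = -7, A[1][2] + B[2][2] = -3 + 8 = 5) = -7 (attained at k = 1)
  C[2][0] = min over k of (A[2][0] + B[0][0] = 10 + 2 = 12, A[2][1] + B[1][0] = 6 + 7 = 13, A[2][2] + B[2][0] = -5 + -4 = -9) = -9 (attained at k = 2)
  C[2][1] = min over k of (A[2][0] + B[0][1] = 10 + 2 = 12, A[2][1] + B[1][1] = 6 + 7 = 13, A[2][2] + B[2][1] = -5 + 5 = 0) = 0 (attained at k = 2)
  C[2][2] = min over k of (A[2][0] + B[0][2] = 10 + 1 = 11, A[2][1] + B[1][2] = 6 + -4 = 2, A[2][2] + B[2][2] = -5 + 8 = 3) = 2 (attained at k = 1)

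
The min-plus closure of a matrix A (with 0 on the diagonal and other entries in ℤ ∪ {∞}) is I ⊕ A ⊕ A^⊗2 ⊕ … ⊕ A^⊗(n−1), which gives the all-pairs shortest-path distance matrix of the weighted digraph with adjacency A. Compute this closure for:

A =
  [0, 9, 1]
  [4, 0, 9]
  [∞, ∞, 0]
Closure =
  [0, 9, 1]
  [4, 0, 5]
  [∞, ∞, 0]

This is the Floyd-Warshall all-pairs shortest-path computation. For each intermediate vertex k = 0, 1, …, 2, update dist[i][j] ← min(dist[i][j], dist[i][k] + dist[k][j]). The final matrix gives, for each (i, j), the minimum total weight of any directed path from i to j (possibly empty when i = j).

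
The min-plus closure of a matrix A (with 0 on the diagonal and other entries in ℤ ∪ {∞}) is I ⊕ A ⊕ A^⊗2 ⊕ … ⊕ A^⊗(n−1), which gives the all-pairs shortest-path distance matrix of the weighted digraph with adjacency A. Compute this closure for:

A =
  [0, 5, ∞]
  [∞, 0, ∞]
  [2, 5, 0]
Closure =
  [0, 5, ∞]
  [∞, 0, ∞]
  [2, 5, 0]

This is the Floyd-Warshall all-pairs shortest-path computation. For each intermediate vertex k = 0, 1, …, 2, update dist[i][j] ← min(dist[i][j], dist[i][k] + dist[k][j]). The final matrix gives, for each (i, j), the minimum total weight of any directed path from i to j (possibly empty when i = j).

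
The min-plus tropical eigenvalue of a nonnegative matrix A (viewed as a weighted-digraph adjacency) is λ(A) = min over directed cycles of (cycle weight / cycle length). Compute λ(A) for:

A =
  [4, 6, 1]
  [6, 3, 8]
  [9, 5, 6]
λ(A) = 3

Enumerate directed cycles and compute their means (weight / length). Sample:
  cycle 0 → 0: weight = 4, length = 1, mean = 4/1 ≈ 4.000
  cycle 1 → 1: weight = 3, length = 1, mean = 3/1 ≈ 3.000
  cycle 2 → 2: weight = 6, length = 1, mean = 6/1 ≈ 6.000
  cycle 0 → 1 → 0: weight = 12, length = 2, mean = 12/2 ≈ 6.000
  cycle 0 → 2 → 0: weight = 10, length = 2, mean = 10/2 ≈ 5.000
  cycle 1 → 0 → 1: weight = 12, length = 2, mean = 12/2 ≈ 6.000
Minimum mean = 3.000, attained e.g. along the cycle 1 → 1 with weight 3 and length 1. So λ(A) = 3/1 = 3.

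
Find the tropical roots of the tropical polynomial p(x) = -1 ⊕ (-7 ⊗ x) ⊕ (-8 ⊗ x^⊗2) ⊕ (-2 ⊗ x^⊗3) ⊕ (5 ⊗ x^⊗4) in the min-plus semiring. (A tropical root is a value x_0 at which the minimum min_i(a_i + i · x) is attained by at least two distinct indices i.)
Roots: {-7, -6, 1, 6}

Each tropical root is a break point of the lower envelope of the lines y = a_i + i · x (there are 5 lines, with slopes 0, 1, ..., 4). Only the lines that attain the minimum somewhere contribute to roots; other lines are dominated. Here the surviving (envelope) indices are i = 4, i = 3, i = 2, i = 1, i = 0.
Intersections between consecutive envelope lines give the roots: for adjacent envelope indices i < j the intersection is x = (a_i − a_j) / (j − i). Reading off the sorted break points: {-7, -6, 1, 6}.
Verification: at each break x_0, at least two indices attain the minimum of min_i(a_i + i · x_0).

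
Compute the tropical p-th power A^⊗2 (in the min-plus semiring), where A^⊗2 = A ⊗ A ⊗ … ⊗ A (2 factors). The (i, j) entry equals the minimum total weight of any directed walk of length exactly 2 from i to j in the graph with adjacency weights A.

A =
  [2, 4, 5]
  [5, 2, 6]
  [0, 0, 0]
A^⊗2 =
  [4, 5, 5]
  [6, 4, 6]
  [0, 0, 0]

Each entry (A^⊗2)_ij equals the minimum over all length-2 walks i = v_0 → v_1 → … → v_2 = j of Σ_t A[v_t][v_{t+1}]. For example, for (i, j) = (0, 2) we minimise over 3 possible intermediate vertex sequences; the minimum is 5, attained along the walk 0 → 2 → 2.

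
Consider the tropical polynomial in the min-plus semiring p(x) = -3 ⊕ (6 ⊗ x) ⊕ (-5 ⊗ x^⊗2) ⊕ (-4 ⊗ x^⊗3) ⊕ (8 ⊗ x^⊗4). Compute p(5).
p(5) = -3

A tropical monomial a ⊗ x^⊗i evaluates to a + i · x. Evaluating each term at x = 5:
  Term 0 contributes -3 + 0 · 5 = -3
  Term 1 contributes 6 + 1 · 5 = 11
  Term 2 contributes -5 + 2 · 5 = 5
  Term 3 contributes -4 + 3 · 5 = 11
  Term 4 contributes 8 + 4 · 5 = 28
p(5) = ⊕ of these = min[-3, 11, 5, 11, 28] = -3.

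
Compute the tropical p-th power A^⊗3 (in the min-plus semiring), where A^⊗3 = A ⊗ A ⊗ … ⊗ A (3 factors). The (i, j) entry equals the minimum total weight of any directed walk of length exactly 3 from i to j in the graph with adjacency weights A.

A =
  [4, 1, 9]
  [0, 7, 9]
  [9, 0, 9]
A^⊗3 =
  [5, 2, 10]
  [1, 5, 10]
  [4, 1, 9]

Each entry (A^⊗3)_ij equals the minimum over all length-3 walks i = v_0 → v_1 → … → v_3 = j of Σ_t A[v_t][v_{t+1}]. For example, for (i, j) = (0, 2) we minimise over 9 possible intermediate vertex sequences; the minimum is 10, attained along the walk 0 → 1 → 0 → 2.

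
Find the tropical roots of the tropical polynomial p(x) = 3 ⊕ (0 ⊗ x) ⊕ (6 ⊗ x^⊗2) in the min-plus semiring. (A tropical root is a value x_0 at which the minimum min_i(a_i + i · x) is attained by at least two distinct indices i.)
Roots: {-6, 3}

Each tropical root is a break point of the lower envelope of the lines y = a_i + i · x (there are 3 lines, with slopes 0, 1, ..., 2). Only the lines that attain the minimum somewhere contribute to roots; other lines are dominated. Here the surviving (envelope) indices are i = 2, i = 1, i = 0.
Intersections between consecutive envelope lines give the roots: for adjacent envelope indices i < j the intersection is x = (a_i − a_j) / (j − i). Reading off the sorted break points: {-6, 3}.
Verification: at each break x_0, at least two indices attain the minimum of min_i(a_i + i · x_0).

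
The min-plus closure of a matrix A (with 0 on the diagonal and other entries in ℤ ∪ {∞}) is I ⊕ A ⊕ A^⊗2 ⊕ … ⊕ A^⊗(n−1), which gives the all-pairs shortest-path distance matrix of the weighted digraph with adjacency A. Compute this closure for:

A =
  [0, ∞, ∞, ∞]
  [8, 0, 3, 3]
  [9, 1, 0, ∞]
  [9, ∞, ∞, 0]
Closure =
  [0, ∞, ∞, ∞]
  [8, 0, 3, 3]
  [9, 1, 0, 4]
  [9, ∞, ∞, 0]

This is the Floyd-Warshall all-pairs shortest-path computation. For each intermediate vertex k = 0, 1, …, 3, update dist[i][j] ← min(dist[i][j], dist[i][k] + dist[k][j]). The final matrix gives, for each (i, j), the minimum total weight of any directed path from i to j (possibly empty when i = j).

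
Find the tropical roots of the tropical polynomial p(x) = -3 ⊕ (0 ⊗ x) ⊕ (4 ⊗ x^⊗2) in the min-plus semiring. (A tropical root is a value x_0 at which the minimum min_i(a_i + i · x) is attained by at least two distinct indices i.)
Roots: {-4, -3}

Each tropical root is a break point of the lower envelope of the lines y = a_i + i · x (there are 3 lines, with slopes 0, 1, ..., 2). Only the lines that attain the minimum somewhere contribute to roots; other lines are dominated. Here the surviving (envelope) indices are i = 2, i = 1, i = 0.
Intersections between consecutive envelope lines give the roots: for adjacent envelope indices i < j the intersection is x = (a_i − a_j) / (j − i). Reading off the sorted break points: {-4, -3}.
Verification: at each break x_0, at least two indices attain the minimum of min_i(a_i + i · x_0).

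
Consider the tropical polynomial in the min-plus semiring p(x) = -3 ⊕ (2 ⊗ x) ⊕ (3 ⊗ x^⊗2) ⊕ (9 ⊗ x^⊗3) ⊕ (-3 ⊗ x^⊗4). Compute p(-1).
p(-1) = -7

A tropical monomial a ⊗ x^⊗i evaluates to a + i · x. Evaluating each term at x = -1:
  Term 0 contributes -3 + 0 · -1 = -3
  Term 1 contributes 2 + 1 · -1 = 1
  Term 2 contributes 3 + 2 · -1 = 1
  Term 3 contributes 9 + 3 · -1 = 6
  Term 4 contributes -3 + 4 · -1 = -7
p(-1) = ⊕ of these = min[-3, 1, 1, 6, -7] = -7.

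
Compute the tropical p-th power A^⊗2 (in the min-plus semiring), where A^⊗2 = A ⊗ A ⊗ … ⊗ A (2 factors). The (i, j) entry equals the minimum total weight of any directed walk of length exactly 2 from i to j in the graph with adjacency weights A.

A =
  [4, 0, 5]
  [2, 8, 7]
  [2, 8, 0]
A^⊗2 =
  [2, 4, 5]
  [6, 2, 7]
  [2, 2, 0]

Each entry (A^⊗2)_ij equals the minimum over all length-2 walks i = v_0 → v_1 → … → v_2 = j of Σ_t A[v_t][v_{t+1}]. For example, for (i, j) = (0, 2) we minimise over 3 possible intermediate vertex sequences; the minimum is 5, attained along the walk 0 → 2 → 2.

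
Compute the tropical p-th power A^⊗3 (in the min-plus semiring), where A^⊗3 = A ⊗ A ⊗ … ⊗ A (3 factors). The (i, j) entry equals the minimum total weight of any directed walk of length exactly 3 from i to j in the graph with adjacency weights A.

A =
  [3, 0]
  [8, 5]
A^⊗3 =
  [9, 6]
  [14, 11]

Each entry (A^⊗3)_ij equals the minimum over all length-3 walks i = v_0 → v_1 → … → v_3 = j of Σ_t A[v_t][v_{t+1}]. For example, for (i, j) = (0, 1) we minimise over 4 possible intermediate vertex sequences; the minimum is 6, attained along the walk 0 → 0 → 0 → 1.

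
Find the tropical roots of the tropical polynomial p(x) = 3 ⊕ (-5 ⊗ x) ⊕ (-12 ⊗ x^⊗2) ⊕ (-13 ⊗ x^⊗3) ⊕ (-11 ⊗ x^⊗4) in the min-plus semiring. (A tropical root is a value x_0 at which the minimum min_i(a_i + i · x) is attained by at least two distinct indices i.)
Roots: {-2, 1, 7, 8}

Each tropical root is a break point of the lower envelope of the lines y = a_i + i · x (there are 5 lines, with slopes 0, 1, ..., 4). Only the lines that attain the minimum somewhere contribute to roots; other lines are dominated. Here the surviving (envelope) indices are i = 4, i = 3, i = 2, i = 1, i = 0.
Intersections between consecutive envelope lines give the roots: for adjacent envelope indices i < j the intersection is x = (a_i − a_j) / (j − i). Reading off the sorted break points: {-2, 1, 7, 8}.
Verification: at each break x_0, at least two indices attain the minimum of min_i(a_i + i · x_0).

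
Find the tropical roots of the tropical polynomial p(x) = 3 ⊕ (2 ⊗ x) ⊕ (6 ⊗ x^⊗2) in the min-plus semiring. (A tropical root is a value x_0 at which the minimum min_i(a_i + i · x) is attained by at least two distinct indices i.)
Roots: {-4, 1}

Each tropical root is a break point of the lower envelope of the lines y = a_i + i · x (there are 3 lines, with slopes 0, 1, ..., 2). Only the lines that attain the minimum somewhere contribute to roots; other lines are dominated. Here the surviving (envelope) indices are i = 2, i = 1, i = 0.
Intersections between consecutive envelope lines give the roots: for adjacent envelope indices i < j the intersection is x = (a_i − a_j) / (j − i). Reading off the sorted break points: {-4, 1}.
Verification: at each break x_0, at least two indices attain the minimum of min_i(a_i + i · x_0).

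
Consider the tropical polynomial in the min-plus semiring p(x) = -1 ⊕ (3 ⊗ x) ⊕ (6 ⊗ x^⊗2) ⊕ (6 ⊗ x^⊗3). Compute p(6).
p(6) = -1

A tropical monomial a ⊗ x^⊗i evaluates to a + i · x. Evaluating each term at x = 6:
  Term 0 contributes -1 + 0 · 6 = -1
  Term 1 contributes 3 + 1 · 6 = 9
  Term 2 contributes 6 + 2 · 6 = 18
  Term 3 contributes 6 + 3 · 6 = 24
p(6) = ⊕ of these = min[-1, 9, 18, 24] = -1.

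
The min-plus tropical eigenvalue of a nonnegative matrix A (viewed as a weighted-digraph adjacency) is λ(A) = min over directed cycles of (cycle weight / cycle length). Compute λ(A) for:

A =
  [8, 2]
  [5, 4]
λ(A) = 7/2

Enumerate directed cycles and compute their means (weight / length). Sample:
  cycle 0 → 0: weight = 8, length = 1, mean = 8/1 ≈ 8.000
  cycle 1 → 1: weight = 4, length = 1, mean = 4/1 ≈ 4.000
  cycle 0 → 1 → 0: weight = 7, length = 2, mean = 7/2 ≈ 3.500
  cycle 1 → 0 → 1: weight = 7, length = 2, mean = 7/2 ≈ 3.500
Minimum mean = 3.500, attained e.g. along the cycle 0 → 1 → 0 with weight 7 and length 2. So λ(A) = 7/2 = 7/2.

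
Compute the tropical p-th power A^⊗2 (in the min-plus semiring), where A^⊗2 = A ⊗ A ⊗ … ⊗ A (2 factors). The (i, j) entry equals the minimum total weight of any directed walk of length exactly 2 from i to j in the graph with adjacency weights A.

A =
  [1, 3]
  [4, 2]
A^⊗2 =
  [2, 4]
  [5, 4]

Each entry (A^⊗2)_ij equals the minimum over all length-2 walks i = v_0 → v_1 → … → v_2 = j of Σ_t A[v_t][v_{t+1}]. For example, for (i, j) = (0, 1) we minimise over 2 possible intermediate vertex sequences; the minimum is 4, attained along the walk 0 → 0 → 1.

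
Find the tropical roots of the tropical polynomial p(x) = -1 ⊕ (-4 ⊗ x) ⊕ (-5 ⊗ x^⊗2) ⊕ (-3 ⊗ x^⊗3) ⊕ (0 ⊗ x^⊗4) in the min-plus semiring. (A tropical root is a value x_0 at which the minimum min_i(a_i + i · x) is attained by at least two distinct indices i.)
Roots: {-3, -2, 1, 3}

Each tropical root is a break point of the lower envelope of the lines y = a_i + i · x (there are 5 lines, with slopes 0, 1, ..., 4). Only the lines that attain the minimum somewhere contribute to roots; other lines are dominated. Here the surviving (envelope) indices are i = 4, i = 3, i = 2, i = 1, i = 0.
Intersections between consecutive envelope lines give the roots: for adjacent envelope indices i < j the intersection is x = (a_i − a_j) / (j − i). Reading off the sorted break points: {-3, -2, 1, 3}.
Verification: at each break x_0, at least two indices attain the minimum of min_i(a_i + i · x_0).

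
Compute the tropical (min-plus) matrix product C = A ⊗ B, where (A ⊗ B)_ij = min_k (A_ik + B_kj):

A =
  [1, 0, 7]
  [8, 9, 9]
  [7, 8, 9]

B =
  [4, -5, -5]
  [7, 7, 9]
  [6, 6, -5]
A ⊗ B =
  [5, -4, -4]
  [12, 3, 3]
  [11, 2, 2]

Apply the min-plus product entry-by-entry:
  C[0][0] = min over k of (A[0][0] + B[0][0] = 1 + 4 = 5, A[0][1] + B[1][0] = 0 + 7 = 7, A[0][2] + B[2][0] = 7 + 6 = 13) = 5 (attained at k = 0)
  C[0][1] = min over k of (A[0][0] + B[0][1] = 1 + -5 = -4, A[0][1] + B[1][1] = 0 + 7 = 7, A[0][2] + B[2][1] = 7 + 6 = 13) = -4 (attained at k = 0)
  C[0][2] = min over k of (A[0][0] + B[0][2] = 1 + -5 = -4, A[0][1] + B[1][2] = 0 + 9 = 9, A[0][2] + B[2][2] = 7 + -5 = 2) = -4 (attained at k = 0)
  C[1][0] = min over k of (A[1][0] + B[0][0] = 8 + 4 = 12, A[1][1] + B[1][0] = 9 + 7 = 16, A[1][2] + B[2][0] = 9 + 6 = 15) = 12 (attained at k = 0)
  C[1][1] = min over k of (A[1][0] + B[0][1] = 8 + -5 = 3, A[1][1] + B[1][1] = 9 + 7 = 16, A[1][2] + B[2][1] = 9 + 6 = 15) = 3 (attained at k = 0)
  C[1][2] = min over k of (A[1][0] + B[0][2] = 8 + -5 = 3, A[1][1] + B[1][2] = 9 + 9 = 18, A[1][2] + B[2][2] = 9 + -5 = 4) = 3 (attained at k = 0)
  C[2][0] = min over k of (A[2][0] + B[0][0] = 7 + 4 = 11, A[2][1] + B[1][0] = 8 + 7 = 15, A[2][2] + B[2][0] = 9 + 6 = 15) = 11 (attained at k = 0)
  C[2][1] = min over k of (A[2][0] + B[0][1] = 7 + -5 = 2, A[2][1] + B[1][1] = 8 + 7 = 15, A[2][2] + B[2][1] = 9 + 6 = 15) = 2 (attained at k = 0)
  C[2][2] = min over k of (A[2][0] + B[0][2] = 7 + -5 = 2, A[2][1] + B[1][2] = 8 + 9 = 17, A[2][2] + B[2][2] = 9 + -5 = 4) = 2 (attained at k = 0)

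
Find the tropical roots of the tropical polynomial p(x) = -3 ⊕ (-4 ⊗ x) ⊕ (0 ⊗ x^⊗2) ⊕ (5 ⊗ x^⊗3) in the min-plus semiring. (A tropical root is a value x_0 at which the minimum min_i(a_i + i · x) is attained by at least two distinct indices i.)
Roots: {-5, -4, 1}

Each tropical root is a break point of the lower envelope of the lines y = a_i + i · x (there are 4 lines, with slopes 0, 1, ..., 3). Only the lines that attain the minimum somewhere contribute to roots; other lines are dominated. Here the surviving (envelope) indices are i = 3, i = 2, i = 1, i = 0.
Intersections between consecutive envelope lines give the roots: for adjacent envelope indices i < j the intersection is x = (a_i − a_j) / (j − i). Reading off the sorted break points: {-5, -4, 1}.
Verification: at each break x_0, at least two indices attain the minimum of min_i(a_i + i · x_0).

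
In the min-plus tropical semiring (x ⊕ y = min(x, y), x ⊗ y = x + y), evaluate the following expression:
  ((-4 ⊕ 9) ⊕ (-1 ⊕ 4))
((-4 ⊕ 9) ⊕ (-1 ⊕ 4)) = -4

Expand innermost to outermost. Recall ⊕ takes the minimum of its arguments and ⊗ takes their sum. Working out the expression ((-4 ⊕ 9) ⊕ (-1 ⊕ 4)) gives -4.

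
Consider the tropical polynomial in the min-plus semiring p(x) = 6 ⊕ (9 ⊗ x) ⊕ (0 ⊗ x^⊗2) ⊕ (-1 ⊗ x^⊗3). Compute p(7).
p(7) = 6

A tropical monomial a ⊗ x^⊗i evaluates to a + i · x. Evaluating each term at x = 7:
  Term 0 contributes 6 + 0 · 7 = 6
  Term 1 contributes 9 + 1 · 7 = 16
  Term 2 contributes 0 + 2 · 7 = 14
  Term 3 contributes -1 + 3 · 7 = 20
p(7) = ⊕ of these = min[6, 16, 14, 20] = 6.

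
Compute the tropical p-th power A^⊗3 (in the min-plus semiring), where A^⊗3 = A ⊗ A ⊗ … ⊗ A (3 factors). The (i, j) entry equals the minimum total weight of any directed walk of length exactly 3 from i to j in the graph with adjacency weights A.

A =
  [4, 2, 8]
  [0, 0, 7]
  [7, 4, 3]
A^⊗3 =
  [2, 2, 9]
  [0, 0, 7]
  [4, 4, 9]

Each entry (A^⊗3)_ij equals the minimum over all length-3 walks i = v_0 → v_1 → … → v_3 = j of Σ_t A[v_t][v_{t+1}]. For example, for (i, j) = (0, 2) we minimise over 9 possible intermediate vertex sequences; the minimum is 9, attained along the walk 0 → 1 → 1 → 2.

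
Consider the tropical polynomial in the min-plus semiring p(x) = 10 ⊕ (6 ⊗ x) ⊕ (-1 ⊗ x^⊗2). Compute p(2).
p(2) = 3

A tropical monomial a ⊗ x^⊗i evaluates to a + i · x. Evaluating each term at x = 2:
  Term 0 contributes 10 + 0 · 2 = 10
  Term 1 contributes 6 + 1 · 2 = 8
  Term 2 contributes -1 + 2 · 2 = 3
p(2) = ⊕ of these = min[10, 8, 3] = 3.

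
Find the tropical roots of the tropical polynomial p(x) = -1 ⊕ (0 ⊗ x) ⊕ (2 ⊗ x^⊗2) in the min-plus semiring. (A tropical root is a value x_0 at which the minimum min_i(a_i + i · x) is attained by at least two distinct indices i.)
Roots: {-2, -1}

Each tropical root is a break point of the lower envelope of the lines y = a_i + i · x (there are 3 lines, with slopes 0, 1, ..., 2). Only the lines that attain the minimum somewhere contribute to roots; other lines are dominated. Here the surviving (envelope) indices are i = 2, i = 1, i = 0.
Intersections between consecutive envelope lines give the roots: for adjacent envelope indices i < j the intersection is x = (a_i − a_j) / (j − i). Reading off the sorted break points: {-2, -1}.
Verification: at each break x_0, at least two indices attain the minimum of min_i(a_i + i · x_0).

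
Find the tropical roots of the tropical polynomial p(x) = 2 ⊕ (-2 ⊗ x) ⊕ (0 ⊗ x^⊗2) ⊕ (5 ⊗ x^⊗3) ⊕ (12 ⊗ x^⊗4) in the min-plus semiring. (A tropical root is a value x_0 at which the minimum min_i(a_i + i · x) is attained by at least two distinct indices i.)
Roots: {-7, -5, -2, 4}

Each tropical root is a break point of the lower envelope of the lines y = a_i + i · x (there are 5 lines, with slopes 0, 1, ..., 4). Only the lines that attain the minimum somewhere contribute to roots; other lines are dominated. Here the surviving (envelope) indices are i = 4, i = 3, i = 2, i = 1, i = 0.
Intersections between consecutive envelope lines give the roots: for adjacent envelope indices i < j the intersection is x = (a_i − a_j) / (j − i). Reading off the sorted break points: {-7, -5, -2, 4}.
Verification: at each break x_0, at least two indices attain the minimum of min_i(a_i + i · x_0).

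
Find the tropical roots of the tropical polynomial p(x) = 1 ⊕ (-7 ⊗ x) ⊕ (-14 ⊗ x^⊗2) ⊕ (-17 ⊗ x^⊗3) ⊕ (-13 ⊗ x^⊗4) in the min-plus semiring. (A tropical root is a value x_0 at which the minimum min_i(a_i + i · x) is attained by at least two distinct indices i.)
Roots: {-4, 3, 7, 8}

Each tropical root is a break point of the lower envelope of the lines y = a_i + i · x (there are 5 lines, with slopes 0, 1, ..., 4). Only the lines that attain the minimum somewhere contribute to roots; other lines are dominated. Here the surviving (envelope) indices are i = 4, i = 3, i = 2, i = 1, i = 0.
Intersections between consecutive envelope lines give the roots: for adjacent envelope indices i < j the intersection is x = (a_i − a_j) / (j − i). Reading off the sorted break points: {-4, 3, 7, 8}.
Verification: at each break x_0, at least two indices attain the minimum of min_i(a_i + i · x_0).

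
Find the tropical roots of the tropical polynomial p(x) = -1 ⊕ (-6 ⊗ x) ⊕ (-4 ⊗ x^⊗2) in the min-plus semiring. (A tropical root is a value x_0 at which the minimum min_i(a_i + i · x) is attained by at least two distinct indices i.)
Roots: {-2, 5}

Each tropical root is a break point of the lower envelope of the lines y = a_i + i · x (there are 3 lines, with slopes 0, 1, ..., 2). Only the lines that attain the minimum somewhere contribute to roots; other lines are dominated. Here the surviving (envelope) indices are i = 2, i = 1, i = 0.
Intersections between consecutive envelope lines give the roots: for adjacent envelope indices i < j the intersection is x = (a_i − a_j) / (j − i). Reading off the sorted break points: {-2, 5}.
Verification: at each break x_0, at least two indices attain the minimum of min_i(a_i + i · x_0).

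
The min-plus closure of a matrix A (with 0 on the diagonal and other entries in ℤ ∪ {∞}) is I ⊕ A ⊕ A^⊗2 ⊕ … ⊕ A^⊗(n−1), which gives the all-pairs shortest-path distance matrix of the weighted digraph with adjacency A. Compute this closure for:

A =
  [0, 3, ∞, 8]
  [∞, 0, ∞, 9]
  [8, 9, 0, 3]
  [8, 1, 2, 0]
Closure =
  [0, 3, 10, 8]
  [17, 0, 11, 9]
  [8, 4, 0, 3]
  [8, 1, 2, 0]

This is the Floyd-Warshall all-pairs shortest-path computation. For each intermediate vertex k = 0, 1, …, 3, update dist[i][j] ← min(dist[i][j], dist[i][k] + dist[k][j]). The final matrix gives, for each (i, j), the minimum total weight of any directed path from i to j (possibly empty when i = j).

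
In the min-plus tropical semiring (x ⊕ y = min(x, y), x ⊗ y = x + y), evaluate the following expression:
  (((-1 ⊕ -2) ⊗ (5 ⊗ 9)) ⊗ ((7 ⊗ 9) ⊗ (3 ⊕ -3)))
(((-1 ⊕ -2) ⊗ (5 ⊗ 9)) ⊗ ((7 ⊗ 9) ⊗ (3 ⊕ -3))) = 25

Expand innermost to outermost. Recall ⊕ takes the minimum of its arguments and ⊗ takes their sum. Working out the expression (((-1 ⊕ -2) ⊗ (5 ⊗ 9)) ⊗ ((7 ⊗ 9) ⊗ (3 ⊕ -3))) gives 25.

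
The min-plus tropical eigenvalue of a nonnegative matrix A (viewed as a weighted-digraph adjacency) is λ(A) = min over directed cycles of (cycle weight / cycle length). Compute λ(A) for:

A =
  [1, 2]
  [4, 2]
λ(A) = 1

Enumerate directed cycles and compute their means (weight / length). Sample:
  cycle 0 → 0: weight = 1, length = 1, mean = 1/1 ≈ 1.000
  cycle 1 → 1: weight = 2, length = 1, mean = 2/1 ≈ 2.000
  cycle 0 → 1 → 0: weight = 6, length = 2, mean = 6/2 ≈ 3.000
  cycle 1 → 0 → 1: weight = 6, length = 2, mean = 6/2 ≈ 3.000
Minimum mean = 1.000, attained e.g. along the cycle 0 → 0 with weight 1 and length 1. So λ(A) = 1/1 = 1.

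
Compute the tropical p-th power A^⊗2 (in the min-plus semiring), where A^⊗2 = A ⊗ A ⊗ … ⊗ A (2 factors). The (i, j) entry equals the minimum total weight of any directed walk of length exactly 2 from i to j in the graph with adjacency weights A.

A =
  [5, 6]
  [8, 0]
A^⊗2 =
  [10, 6]
  [8, 0]

Each entry (A^⊗2)_ij equals the minimum over all length-2 walks i = v_0 → v_1 → … → v_2 = j of Σ_t A[v_t][v_{t+1}]. For example, for (i, j) = (0, 1) we minimise over 2 possible intermediate vertex sequences; the minimum is 6, attained along the walk 0 → 1 → 1.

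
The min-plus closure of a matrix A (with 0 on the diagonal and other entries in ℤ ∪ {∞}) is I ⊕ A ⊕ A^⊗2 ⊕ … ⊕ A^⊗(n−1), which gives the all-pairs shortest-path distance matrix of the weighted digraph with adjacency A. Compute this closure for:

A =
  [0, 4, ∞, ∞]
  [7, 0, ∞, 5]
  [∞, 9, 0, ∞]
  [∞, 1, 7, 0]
Closure =
  [0, 4, 16, 9]
  [7, 0, 12, 5]
  [16, 9, 0, 14]
  [8, 1, 7, 0]

This is the Floyd-Warshall all-pairs shortest-path computation. For each intermediate vertex k = 0, 1, …, 3, update dist[i][j] ← min(dist[i][j], dist[i][k] + dist[k][j]). The final matrix gives, for each (i, j), the minimum total weight of any directed path from i to j (possibly empty when i = j).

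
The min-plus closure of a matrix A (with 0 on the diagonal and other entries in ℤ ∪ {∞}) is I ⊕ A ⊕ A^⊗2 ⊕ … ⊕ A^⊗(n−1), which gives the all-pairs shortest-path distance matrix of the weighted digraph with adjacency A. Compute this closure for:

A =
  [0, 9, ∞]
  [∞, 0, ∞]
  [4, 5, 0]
Closure =
  [0, 9, ∞]
  [∞, 0, ∞]
  [4, 5, 0]

This is the Floyd-Warshall all-pairs shortest-path computation. For each intermediate vertex k = 0, 1, …, 2, update dist[i][j] ← min(dist[i][j], dist[i][k] + dist[k][j]). The final matrix gives, for each (i, j), the minimum total weight of any directed path from i to j (possibly empty when i = j).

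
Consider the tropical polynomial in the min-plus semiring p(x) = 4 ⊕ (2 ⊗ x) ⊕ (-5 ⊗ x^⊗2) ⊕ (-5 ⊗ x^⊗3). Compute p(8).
p(8) = 4

A tropical monomial a ⊗ x^⊗i evaluates to a + i · x. Evaluating each term at x = 8:
  Term 0 contributes 4 + 0 · 8 = 4
  Term 1 contributes 2 + 1 · 8 = 10
  Term 2 contributes -5 + 2 · 8 = 11
  Term 3 contributes -5 + 3 · 8 = 19
p(8) = ⊕ of these = min[4, 10, 11, 19] = 4.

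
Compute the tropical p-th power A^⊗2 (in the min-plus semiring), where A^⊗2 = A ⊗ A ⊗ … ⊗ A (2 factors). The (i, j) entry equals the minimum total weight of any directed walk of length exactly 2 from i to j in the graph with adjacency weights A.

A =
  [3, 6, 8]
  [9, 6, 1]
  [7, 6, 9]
A^⊗2 =
  [6, 9, 7]
  [8, 7, 7]
  [10, 12, 7]

Each entry (A^⊗2)_ij equals the minimum over all length-2 walks i = v_0 → v_1 → … → v_2 = j of Σ_t A[v_t][v_{t+1}]. For example, for (i, j) = (0, 2) we minimise over 3 possible intermediate vertex sequences; the minimum is 7, attained along the walk 0 → 1 → 2.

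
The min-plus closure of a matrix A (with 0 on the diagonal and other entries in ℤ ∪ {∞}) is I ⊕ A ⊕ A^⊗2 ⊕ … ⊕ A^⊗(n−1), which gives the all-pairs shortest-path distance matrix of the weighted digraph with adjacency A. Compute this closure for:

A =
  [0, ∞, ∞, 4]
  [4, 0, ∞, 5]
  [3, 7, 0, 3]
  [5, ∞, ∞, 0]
Closure =
  [0, ∞, ∞, 4]
  [4, 0, ∞, 5]
  [3, 7, 0, 3]
  [5, ∞, ∞, 0]

This is the Floyd-Warshall all-pairs shortest-path computation. For each intermediate vertex k = 0, 1, …, 3, update dist[i][j] ← min(dist[i][j], dist[i][k] + dist[k][j]). The final matrix gives, for each (i, j), the minimum total weight of any directed path from i to j (possibly empty when i = j).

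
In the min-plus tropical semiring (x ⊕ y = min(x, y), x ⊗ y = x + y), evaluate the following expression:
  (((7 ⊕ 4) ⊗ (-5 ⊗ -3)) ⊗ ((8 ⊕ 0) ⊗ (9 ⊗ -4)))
(((7 ⊕ 4) ⊗ (-5 ⊗ -3)) ⊗ ((8 ⊕ 0) ⊗ (9 ⊗ -4))) = 1

Expand innermost to outermost. Recall ⊕ takes the minimum of its arguments and ⊗ takes their sum. Working out the expression (((7 ⊕ 4) ⊗ (-5 ⊗ -3)) ⊗ ((8 ⊕ 0) ⊗ (9 ⊗ -4))) gives 1.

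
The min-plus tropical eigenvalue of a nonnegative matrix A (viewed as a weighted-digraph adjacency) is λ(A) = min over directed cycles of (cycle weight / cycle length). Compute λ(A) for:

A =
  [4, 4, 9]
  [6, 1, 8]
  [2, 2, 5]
λ(A) = 1

Enumerate directed cycles and compute their means (weight / length). Sample:
  cycle 0 → 0: weight = 4, length = 1, mean = 4/1 ≈ 4.000
  cycle 1 → 1: weight = 1, length = 1, mean = 1/1 ≈ 1.000
  cycle 2 → 2: weight = 5, length = 1, mean = 5/1 ≈ 5.000
  cycle 0 → 1 → 0: weight = 10, length = 2, mean = 10/2 ≈ 5.000
  cycle 0 → 2 → 0: weight = 11, length = 2, mean = 11/2 ≈ 5.500
  cycle 1 → 0 → 1: weight = 10, length = 2, mean = 10/2 ≈ 5.000
Minimum mean = 1.000, attained e.g. along the cycle 1 → 1 with weight 1 and length 1. So λ(A) = 1/1 = 1.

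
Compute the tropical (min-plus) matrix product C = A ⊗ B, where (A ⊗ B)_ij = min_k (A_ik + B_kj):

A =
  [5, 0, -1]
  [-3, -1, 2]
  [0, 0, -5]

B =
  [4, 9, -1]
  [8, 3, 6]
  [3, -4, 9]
A ⊗ B =
  [2, -5, 4]
  [1, -2, -4]
  [-2, -9, -1]

Apply the min-plus product entry-by-entry:
  C[0][0] = min over k of (A[0][0] + B[0][0] = 5 + 4 = 9, A[0][1] + B[1][0] = 0 + 8 = 8, A[0][2] + B[2][0] = -1 + 3 = 2) = 2 (attained at k = 2)
  C[0][1] = min over k of (A[0][0] + B[0][1] = 5 + 9 = 14, A[0][1] + B[1][1] = 0 + 3 = 3, A[0][2] + B[2][1] = -1 + -4 = -5) = -5 (attained at k = 2)
  C[0][2] = min over k of (A[0][0] + B[0][2] = 5 + -1 = 4, A[0][1] + B[1][2] = 0 + 6 = 6, A[0][2] + B[2][2] = -1 + 9 = 8) = 4 (attained at k = 0)
  C[1][0] = min over k of (A[1][0] + B[0][0] = -3 + 4 = 1, A[1][1] + B[1][0] = -1 + 8 = 7, A[1][2] + B[2][0] = 2 + 3 = 5) = 1 (attained at k = 0)
  C[1][1] = min over k of (A[1][0] + B[0][1] = -3 + 9 = 6, A[1][1] + B[1][1] = -1 + 3 = 2, A[1][2] + B[2][1] = 2 + -4 = -2) = -2 (attained at k = 2)
  C[1][2] = min over k of (A[1][0] + B[0][2] = -3 + -1 = -4, A[1][1] + B[1][2] = -1 + 6 = 5, A[1][2] + B[2][2] = 2 + 9 = 11) = -4 (attained at k = 0)
  C[2][0] = min over k of (A[2][0] + B[0][0] = 0 + 4 = 4, A[2][1] + B[1][0] = 0 + 8 = 8, A[2][2] + B[2][0] = -5 + 3 = -2) = -2 (attained at k = 2)
  C[2][1] = min over k of (A[2][0] + B[0][1] = 0 + 9 = 9, A[2][1] + B[1][1] = 0 + 3 = 3, A[2][2] + B[2][1] = -5 + -4 = -9) = -9 (attained at k = 2)
  C[2][2] = min over k of (A[2][0] + B[0][2] = 0 + -1 = -1, A[2][1] + B[1][2] = 0 + 6 = 6, A[2][2] + B[2][2] = -5 + 9 = 4) = -1 (attained at k = 0)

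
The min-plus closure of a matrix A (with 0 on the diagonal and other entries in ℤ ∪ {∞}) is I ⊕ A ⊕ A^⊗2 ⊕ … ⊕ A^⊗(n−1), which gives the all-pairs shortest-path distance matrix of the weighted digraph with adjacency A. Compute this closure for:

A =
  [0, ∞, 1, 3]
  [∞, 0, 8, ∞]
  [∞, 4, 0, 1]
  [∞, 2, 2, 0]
Closure =
  [0, 4, 1, 2]
  [∞, 0, 8, 9]
  [∞, 3, 0, 1]
  [∞, 2, 2, 0]

This is the Floyd-Warshall all-pairs shortest-path computation. For each intermediate vertex k = 0, 1, …, 3, update dist[i][j] ← min(dist[i][j], dist[i][k] + dist[k][j]). The final matrix gives, for each (i, j), the minimum total weight of any directed path from i to j (possibly empty when i = j).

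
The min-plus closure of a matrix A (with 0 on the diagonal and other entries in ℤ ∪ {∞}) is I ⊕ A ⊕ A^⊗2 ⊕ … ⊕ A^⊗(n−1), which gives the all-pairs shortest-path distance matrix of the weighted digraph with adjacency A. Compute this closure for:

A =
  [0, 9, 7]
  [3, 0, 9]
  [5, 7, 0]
Closure =
  [0, 9, 7]
  [3, 0, 9]
  [5, 7, 0]

This is the Floyd-Warshall all-pairs shortest-path computation. For each intermediate vertex k = 0, 1, …, 2, update dist[i][j] ← min(dist[i][j], dist[i][k] + dist[k][j]). The final matrix gives, for each (i, j), the minimum total weight of any directed path from i to j (possibly empty when i = j).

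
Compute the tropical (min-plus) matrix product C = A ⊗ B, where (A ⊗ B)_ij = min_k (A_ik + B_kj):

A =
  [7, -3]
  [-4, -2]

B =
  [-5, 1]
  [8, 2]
A ⊗ B =
  [2, -1]
  [-9, -3]

Apply the min-plus product entry-by-entry:
  C[0][0] = min over k of (A[0][0] + B[0][0] = 7 + -5 = 2, A[0][1] + B[1][0] = -3 + 8 = 5) = 2 (attained at k = 0)
  C[0][1] = min over k of (A[0][0] + B[0][1] = 7 + 1 = 8, A[0][1] + B[1][1] = -3 + 2 = -1) = -1 (attained at k = 1)
  C[1][0] = min over k of (A[1][0] + B[0][0] = -4 + -5 = -9, A[1][1] + B[1][0] = -2 + 8 = 6) = -9 (attained at k = 0)
  C[1][1] = min over k of (A[1][0] + B[0][1] = -4 + 1 = -3, A[1][1] + B[1][1] = -2 + 2 = 0) = -3 (attained at k = 0)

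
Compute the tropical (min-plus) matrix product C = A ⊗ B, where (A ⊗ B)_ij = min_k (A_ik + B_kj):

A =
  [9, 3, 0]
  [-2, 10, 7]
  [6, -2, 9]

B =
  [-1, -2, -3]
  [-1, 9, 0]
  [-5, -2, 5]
A ⊗ B =
  [-5, -2, 3]
  [-3, -4, -5]
  [-3, 4, -2]

Apply the min-plus product entry-by-entry:
  C[0][0] = min over k of (A[0][0] + B[0][0] = 9 + -1 = 8, A[0][1] + B[1][0] = 3 + -1 = 2, A[0][2] + B[2][0] = 0 + -5 = -5) = -5 (attained at k = 2)
  C[0][1] = min over k of (A[0][0] + B[0][1] = 9 + -2 = 7, A[0][1] + B[1][1] = 3 + 9 = 12, A[0][2] + B[2][1] = 0 + -2 = -2) = -2 (attained at k = 2)
  C[0][2] = min over k of (A[0][0] + B[0][2] = 9 + -3 = 6, A[0][1] + B[1][2] = 3 + 0 = 3, A[0][2] + B[2][2] = 0 + 5 = 5) = 3 (attained at k = 1)
  C[1][0] = min over k of (A[1][0] + B[0][0] = -2 + -1 = -3, A[1][1] + B[1][0] = 10 + -1 = 9, A[1][2] + B[2][0] = 7 + -5 = 2) = -3 (attained at k = 0)
  C[1][1] = min over k of (A[1][0] + B[0][1] = -2 + -2 = -4, A[1][1] + B[1][1] = 10 + 9 = 19, A[1][2] + B[2][1] = 7 + -2 = 5) = -4 (attained at k = 0)
  C[1][2] = min over k of (A[1][0] + B[0][2] = -2 + -3 = -5, A[1][1] + B[1][2] = 10 + 0 = 10, A[1][2] + B[2][2] = 7 + 5 = 12) = -5 (attained at k = 0)
  C[2][0] = min over k of (A[2][0] + B[0][0] = 6 + -1 = 5, A[2][1] + B[1][0] = -2 + -1 = -3, A[2][2] + B[2][0] = 9 + -5 = 4) = -3 (attained at k = 1)
  C[2][1] = min over k of (A[2][0] + B[0][1] = 6 + -2 = 4, A[2][1] + B[1][1] = -2 + 9 = 7, A[2][2] + B[2][1] = 9 + -2 = 7) = 4 (attained at k = 0)
  C[2][2] = min over k of (A[2][0] + B[0][2] = 6 + -3 = 3, A[2][1] + B[1][2] = -2 + 0 = -2, A[2][2] + B[2][2] = 9 + 5 = 14) = -2 (attained at k = 1)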